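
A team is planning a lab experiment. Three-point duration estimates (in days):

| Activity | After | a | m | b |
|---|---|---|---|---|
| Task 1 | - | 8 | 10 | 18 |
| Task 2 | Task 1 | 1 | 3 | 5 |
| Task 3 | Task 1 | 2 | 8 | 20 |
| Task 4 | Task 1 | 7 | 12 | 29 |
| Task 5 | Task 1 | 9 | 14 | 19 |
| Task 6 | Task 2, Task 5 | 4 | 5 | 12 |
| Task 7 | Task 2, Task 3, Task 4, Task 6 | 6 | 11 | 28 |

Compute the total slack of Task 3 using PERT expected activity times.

11 days

te_Task 1 = (8 + 4·10 + 18)/6 = 66/6 = 11
te_Task 2 = (1 + 4·3 + 5)/6 = 18/6 = 3
te_Task 3 = (2 + 4·8 + 20)/6 = 54/6 = 9
te_Task 4 = (7 + 4·12 + 29)/6 = 84/6 = 14
te_Task 5 = (9 + 4·14 + 19)/6 = 84/6 = 14
te_Task 6 = (4 + 4·5 + 12)/6 = 36/6 = 6
te_Task 7 = (6 + 4·11 + 28)/6 = 78/6 = 13

Forward pass:
ES_Task 1 = 0; EF_Task 1 = 11
ES_Task 2 = 11; EF_Task 2 = 11+3 = 14
ES_Task 3 = 11; EF_Task 3 = 11+9 = 20
ES_Task 4 = 11; EF_Task 4 = 11+14 = 25
ES_Task 5 = 11; EF_Task 5 = 11+14 = 25
ES_Task 6 = max(EF_Task 2=14, EF_Task 5=25) = 25; EF_Task 6 = 25+6 = 31
ES_Task 7 = max(EF_Task 2=14, EF_Task 3=20, EF_Task 4=25, EF_Task 6=31) = 31; EF_Task 7 = 31+13 = 44
Expected project duration μ = 44 days. Critical path: Task 1 → Task 5 → Task 6 → Task 7.

Backward pass:
LF_Task 7 = 44; LS_Task 7 = 44−13 = 31
LF_Task 6 = LS_Task 7 = 31; LS_Task 6 = 31−6 = 25
LF_Task 5 = LS_Task 6 = 25; LS_Task 5 = 25−14 = 11
LF_Task 4 = LS_Task 7 = 31; LS_Task 4 = 31−14 = 17
LF_Task 3 = LS_Task 7 = 31; LS_Task 3 = 31−9 = 22
LF_Task 2 = min(LS_Task 6=25, LS_Task 7=31) = 25; LS_Task 2 = 25−3 = 22
LF_Task 1 = min(LS_Task 2=22, LS_Task 3=22, LS_Task 4=17, LS_Task 5=11) = 11; LS_Task 1 = 11−11 = 0
Slack_Task 3 = LS_Task 3 − ES_Task 3 = 22 − 11 = 11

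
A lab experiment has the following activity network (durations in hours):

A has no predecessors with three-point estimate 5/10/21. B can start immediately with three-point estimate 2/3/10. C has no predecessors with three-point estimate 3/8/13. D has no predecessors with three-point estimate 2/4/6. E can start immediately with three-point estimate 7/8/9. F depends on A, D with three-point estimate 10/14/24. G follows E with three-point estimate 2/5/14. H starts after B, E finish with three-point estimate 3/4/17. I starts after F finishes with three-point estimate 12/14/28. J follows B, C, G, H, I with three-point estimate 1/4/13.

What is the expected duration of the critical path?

47 hours

te_A = (5 + 4·10 + 21)/6 = 66/6 = 11
te_B = (2 + 4·3 + 10)/6 = 24/6 = 4
te_C = (3 + 4·8 + 13)/6 = 48/6 = 8
te_D = (2 + 4·4 + 6)/6 = 24/6 = 4
te_E = (7 + 4·8 + 9)/6 = 48/6 = 8
te_F = (10 + 4·14 + 24)/6 = 90/6 = 15
te_G = (2 + 4·5 + 14)/6 = 36/6 = 6
te_H = (3 + 4·4 + 17)/6 = 36/6 = 6
te_I = (12 + 4·14 + 28)/6 = 96/6 = 16
te_J = (1 + 4·4 + 13)/6 = 30/6 = 5

Forward pass:
ES_A = 0; EF_A = 11
ES_B = 0; EF_B = 4
ES_C = 0; EF_C = 8
ES_D = 0; EF_D = 4
ES_E = 0; EF_E = 8
ES_F = max(EF_A=11, EF_D=4) = 11; EF_F = 11+15 = 26
ES_G = 8; EF_G = 8+6 = 14
ES_H = max(EF_B=4, EF_E=8) = 8; EF_H = 8+6 = 14
ES_I = 26; EF_I = 26+16 = 42
ES_J = max(EF_B=4, EF_C=8, EF_G=14, EF_H=14, EF_I=42) = 42; EF_J = 42+5 = 47
Expected project duration μ = 47 hours. Critical path: A → F → I → J.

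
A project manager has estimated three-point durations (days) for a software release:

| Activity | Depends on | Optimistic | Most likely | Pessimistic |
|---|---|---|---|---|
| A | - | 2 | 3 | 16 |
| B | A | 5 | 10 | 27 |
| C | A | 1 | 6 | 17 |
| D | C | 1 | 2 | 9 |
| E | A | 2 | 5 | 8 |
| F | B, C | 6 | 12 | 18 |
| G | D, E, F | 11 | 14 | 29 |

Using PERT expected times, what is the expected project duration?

te_A = (2 + 4·3 + 16)/6 = 30/6 = 5
te_B = (5 + 4·10 + 27)/6 = 72/6 = 12
te_C = (1 + 4·6 + 17)/6 = 42/6 = 7
te_D = (1 + 4·2 + 9)/6 = 18/6 = 3
te_E = (2 + 4·5 + 8)/6 = 30/6 = 5
te_F = (6 + 4·12 + 18)/6 = 72/6 = 12
te_G = (11 + 4·14 + 29)/6 = 96/6 = 16

Forward pass:
ES_A = 0; EF_A = 5
ES_B = 5; EF_B = 5+12 = 17
ES_C = 5; EF_C = 5+7 = 12
ES_D = 12; EF_D = 12+3 = 15
ES_E = 5; EF_E = 5+5 = 10
ES_F = max(EF_B=17, EF_C=12) = 17; EF_F = 17+12 = 29
ES_G = max(EF_D=15, EF_E=10, EF_F=29) = 29; EF_G = 29+16 = 45
Expected project duration μ = 45 days. Critical path: A → B → F → G.

45 days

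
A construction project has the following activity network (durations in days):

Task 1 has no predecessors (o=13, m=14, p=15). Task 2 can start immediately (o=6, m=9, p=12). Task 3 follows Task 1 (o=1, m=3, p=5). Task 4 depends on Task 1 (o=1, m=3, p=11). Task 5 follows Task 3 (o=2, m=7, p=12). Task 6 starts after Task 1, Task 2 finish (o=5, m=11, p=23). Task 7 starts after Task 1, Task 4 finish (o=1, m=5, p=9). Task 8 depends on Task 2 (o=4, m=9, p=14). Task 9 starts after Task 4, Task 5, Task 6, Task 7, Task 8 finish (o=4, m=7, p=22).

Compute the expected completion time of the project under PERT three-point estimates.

te_Task 1 = (13 + 4·14 + 15)/6 = 84/6 = 14
te_Task 2 = (6 + 4·9 + 12)/6 = 54/6 = 9
te_Task 3 = (1 + 4·3 + 5)/6 = 18/6 = 3
te_Task 4 = (1 + 4·3 + 11)/6 = 24/6 = 4
te_Task 5 = (2 + 4·7 + 12)/6 = 42/6 = 7
te_Task 6 = (5 + 4·11 + 23)/6 = 72/6 = 12
te_Task 7 = (1 + 4·5 + 9)/6 = 30/6 = 5
te_Task 8 = (4 + 4·9 + 14)/6 = 54/6 = 9
te_Task 9 = (4 + 4·7 + 22)/6 = 54/6 = 9

Forward pass:
ES_Task 1 = 0; EF_Task 1 = 14
ES_Task 2 = 0; EF_Task 2 = 9
ES_Task 3 = 14; EF_Task 3 = 14+3 = 17
ES_Task 4 = 14; EF_Task 4 = 14+4 = 18
ES_Task 5 = 17; EF_Task 5 = 17+7 = 24
ES_Task 6 = max(EF_Task 1=14, EF_Task 2=9) = 14; EF_Task 6 = 14+12 = 26
ES_Task 7 = max(EF_Task 1=14, EF_Task 4=18) = 18; EF_Task 7 = 18+5 = 23
ES_Task 8 = 9; EF_Task 8 = 9+9 = 18
ES_Task 9 = max(EF_Task 4=18, EF_Task 5=24, EF_Task 6=26, EF_Task 7=23, EF_Task 8=18) = 26; EF_Task 9 = 26+9 = 35
Expected project duration μ = 35 days. Critical path: Task 1 → Task 6 → Task 9.

35 days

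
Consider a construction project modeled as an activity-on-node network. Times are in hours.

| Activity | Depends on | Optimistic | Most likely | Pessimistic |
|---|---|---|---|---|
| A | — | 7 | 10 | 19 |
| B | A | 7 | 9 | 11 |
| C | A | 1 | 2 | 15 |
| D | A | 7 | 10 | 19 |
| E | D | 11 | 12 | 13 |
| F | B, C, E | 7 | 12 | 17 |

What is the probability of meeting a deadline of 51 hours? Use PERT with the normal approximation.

te_A = (7 + 4·10 + 19)/6 = 66/6 = 11; σ²_A = ((19−7)/6)² = 4.000
te_B = (7 + 4·9 + 11)/6 = 54/6 = 9; σ²_B = ((11−7)/6)² = 0.444
te_C = (1 + 4·2 + 15)/6 = 24/6 = 4; σ²_C = ((15−1)/6)² = 5.444
te_D = (7 + 4·10 + 19)/6 = 66/6 = 11; σ²_D = ((19−7)/6)² = 4.000
te_E = (11 + 4·12 + 13)/6 = 72/6 = 12; σ²_E = ((13−11)/6)² = 0.111
te_F = (7 + 4·12 + 17)/6 = 72/6 = 12; σ²_F = ((17−7)/6)² = 2.778

Forward pass:
ES_A = 0; EF_A = 11
ES_B = 11; EF_B = 11+9 = 20
ES_C = 11; EF_C = 11+4 = 15
ES_D = 11; EF_D = 11+11 = 22
ES_E = 22; EF_E = 22+12 = 34
ES_F = max(EF_B=20, EF_C=15, EF_E=34) = 34; EF_F = 34+12 = 46
Expected project duration μ = 46 hours. Critical path: A → D → E → F.

Variance along critical path = 4.000 + 4.000 + 0.111 + 2.778 = 10.889; σ = √10.889 = 3.300 hours.
Z = (51 − 46) / 3.300 = 1.515
P(T ≤ 51) = Φ(1.515) ≈ 0.935

0.935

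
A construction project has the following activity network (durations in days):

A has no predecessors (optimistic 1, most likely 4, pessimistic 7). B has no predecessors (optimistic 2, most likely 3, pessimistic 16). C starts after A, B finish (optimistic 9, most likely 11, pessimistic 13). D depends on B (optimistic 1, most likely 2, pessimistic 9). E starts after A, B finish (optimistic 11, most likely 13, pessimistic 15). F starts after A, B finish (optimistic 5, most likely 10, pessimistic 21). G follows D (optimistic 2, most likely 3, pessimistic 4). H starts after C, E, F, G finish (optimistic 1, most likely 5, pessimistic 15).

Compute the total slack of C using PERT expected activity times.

te_A = (1 + 4·4 + 7)/6 = 24/6 = 4
te_B = (2 + 4·3 + 16)/6 = 30/6 = 5
te_C = (9 + 4·11 + 13)/6 = 66/6 = 11
te_D = (1 + 4·2 + 9)/6 = 18/6 = 3
te_E = (11 + 4·13 + 15)/6 = 78/6 = 13
te_F = (5 + 4·10 + 21)/6 = 66/6 = 11
te_G = (2 + 4·3 + 4)/6 = 18/6 = 3
te_H = (1 + 4·5 + 15)/6 = 36/6 = 6

Forward pass:
ES_A = 0; EF_A = 4
ES_B = 0; EF_B = 5
ES_C = max(EF_A=4, EF_B=5) = 5; EF_C = 5+11 = 16
ES_D = 5; EF_D = 5+3 = 8
ES_E = max(EF_A=4, EF_B=5) = 5; EF_E = 5+13 = 18
ES_F = max(EF_A=4, EF_B=5) = 5; EF_F = 5+11 = 16
ES_G = 8; EF_G = 8+3 = 11
ES_H = max(EF_C=16, EF_E=18, EF_F=16, EF_G=11) = 18; EF_H = 18+6 = 24
Expected project duration μ = 24 days. Critical path: B → E → H.

Backward pass:
LF_H = 24; LS_H = 24−6 = 18
LF_G = LS_H = 18; LS_G = 18−3 = 15
LF_F = LS_H = 18; LS_F = 18−11 = 7
LF_E = LS_H = 18; LS_E = 18−13 = 5
LF_D = LS_G = 15; LS_D = 15−3 = 12
LF_C = LS_H = 18; LS_C = 18−11 = 7
LF_B = min(LS_C=7, LS_D=12, LS_E=5, LS_F=7) = 5; LS_B = 5−5 = 0
LF_A = min(LS_C=7, LS_E=5, LS_F=7) = 5; LS_A = 5−4 = 1
Slack_C = LS_C − ES_C = 7 − 5 = 2

2 days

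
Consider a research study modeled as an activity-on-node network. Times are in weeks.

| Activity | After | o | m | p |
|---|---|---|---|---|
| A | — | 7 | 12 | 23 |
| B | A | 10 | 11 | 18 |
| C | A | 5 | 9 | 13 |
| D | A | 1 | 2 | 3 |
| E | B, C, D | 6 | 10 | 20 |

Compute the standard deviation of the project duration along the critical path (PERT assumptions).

te_A = (7 + 4·12 + 23)/6 = 78/6 = 13; σ²_A = ((23−7)/6)² = 7.111
te_B = (10 + 4·11 + 18)/6 = 72/6 = 12; σ²_B = ((18−10)/6)² = 1.778
te_C = (5 + 4·9 + 13)/6 = 54/6 = 9; σ²_C = ((13−5)/6)² = 1.778
te_D = (1 + 4·2 + 3)/6 = 12/6 = 2; σ²_D = ((3−1)/6)² = 0.111
te_E = (6 + 4·10 + 20)/6 = 66/6 = 11; σ²_E = ((20−6)/6)² = 5.444

Forward pass:
ES_A = 0; EF_A = 13
ES_B = 13; EF_B = 13+12 = 25
ES_C = 13; EF_C = 13+9 = 22
ES_D = 13; EF_D = 13+2 = 15
ES_E = max(EF_B=25, EF_C=22, EF_D=15) = 25; EF_E = 25+11 = 36
Expected project duration μ = 36 weeks. Critical path: A → B → E.

Variance along critical path = 7.111 + 1.778 + 5.444 = 14.333
σ = √14.333 = 3.786 weeks

3.79 weeks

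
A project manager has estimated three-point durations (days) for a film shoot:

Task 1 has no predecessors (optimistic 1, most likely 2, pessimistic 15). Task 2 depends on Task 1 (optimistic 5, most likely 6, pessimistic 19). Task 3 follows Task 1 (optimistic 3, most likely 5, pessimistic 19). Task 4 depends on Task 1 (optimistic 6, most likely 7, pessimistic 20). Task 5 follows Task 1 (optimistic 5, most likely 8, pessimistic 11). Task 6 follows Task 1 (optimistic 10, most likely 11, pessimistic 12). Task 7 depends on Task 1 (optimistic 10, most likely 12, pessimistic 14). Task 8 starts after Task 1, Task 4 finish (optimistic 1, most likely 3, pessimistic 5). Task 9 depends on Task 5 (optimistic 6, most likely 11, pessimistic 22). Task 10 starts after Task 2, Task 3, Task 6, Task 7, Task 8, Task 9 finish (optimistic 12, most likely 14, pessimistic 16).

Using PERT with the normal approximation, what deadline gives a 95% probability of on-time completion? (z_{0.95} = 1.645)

te_Task 1 = (1 + 4·2 + 15)/6 = 24/6 = 4; σ²_Task 1 = ((15−1)/6)² = 5.444
te_Task 2 = (5 + 4·6 + 19)/6 = 48/6 = 8; σ²_Task 2 = ((19−5)/6)² = 5.444
te_Task 3 = (3 + 4·5 + 19)/6 = 42/6 = 7; σ²_Task 3 = ((19−3)/6)² = 7.111
te_Task 4 = (6 + 4·7 + 20)/6 = 54/6 = 9; σ²_Task 4 = ((20−6)/6)² = 5.444
te_Task 5 = (5 + 4·8 + 11)/6 = 48/6 = 8; σ²_Task 5 = ((11−5)/6)² = 1.000
te_Task 6 = (10 + 4·11 + 12)/6 = 66/6 = 11; σ²_Task 6 = ((12−10)/6)² = 0.111
te_Task 7 = (10 + 4·12 + 14)/6 = 72/6 = 12; σ²_Task 7 = ((14−10)/6)² = 0.444
te_Task 8 = (1 + 4·3 + 5)/6 = 18/6 = 3; σ²_Task 8 = ((5−1)/6)² = 0.444
te_Task 9 = (6 + 4·11 + 22)/6 = 72/6 = 12; σ²_Task 9 = ((22−6)/6)² = 7.111
te_Task 10 = (12 + 4·14 + 16)/6 = 84/6 = 14; σ²_Task 10 = ((16−12)/6)² = 0.444

Forward pass:
ES_Task 1 = 0; EF_Task 1 = 4
ES_Task 2 = 4; EF_Task 2 = 4+8 = 12
ES_Task 3 = 4; EF_Task 3 = 4+7 = 11
ES_Task 4 = 4; EF_Task 4 = 4+9 = 13
ES_Task 5 = 4; EF_Task 5 = 4+8 = 12
ES_Task 6 = 4; EF_Task 6 = 4+11 = 15
ES_Task 7 = 4; EF_Task 7 = 4+12 = 16
ES_Task 8 = max(EF_Task 1=4, EF_Task 4=13) = 13; EF_Task 8 = 13+3 = 16
ES_Task 9 = 12; EF_Task 9 = 12+12 = 24
ES_Task 10 = max(EF_Task 2=12, EF_Task 3=11, EF_Task 6=15, EF_Task 7=16, EF_Task 8=16, EF_Task 9=24) = 24; EF_Task 10 = 24+14 = 38
Expected project duration μ = 38 days. Critical path: Task 1 → Task 5 → Task 9 → Task 10.

Variance along critical path = 5.444 + 1.000 + 7.111 + 0.444 = 14.000; σ = 3.742 days.
D = μ + z·σ = 38 + 1.645·3.742 = 44.2 days

44.2 days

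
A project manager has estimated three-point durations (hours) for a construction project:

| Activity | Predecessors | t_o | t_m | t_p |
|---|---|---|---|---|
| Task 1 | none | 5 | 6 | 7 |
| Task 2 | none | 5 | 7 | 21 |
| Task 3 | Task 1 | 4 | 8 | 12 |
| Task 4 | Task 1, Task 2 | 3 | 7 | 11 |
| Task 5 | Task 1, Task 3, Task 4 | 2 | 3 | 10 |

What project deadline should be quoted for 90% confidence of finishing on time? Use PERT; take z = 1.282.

24.2 hours

te_Task 1 = (5 + 4·6 + 7)/6 = 36/6 = 6; σ²_Task 1 = ((7−5)/6)² = 0.111
te_Task 2 = (5 + 4·7 + 21)/6 = 54/6 = 9; σ²_Task 2 = ((21−5)/6)² = 7.111
te_Task 3 = (4 + 4·8 + 12)/6 = 48/6 = 8; σ²_Task 3 = ((12−4)/6)² = 1.778
te_Task 4 = (3 + 4·7 + 11)/6 = 42/6 = 7; σ²_Task 4 = ((11−3)/6)² = 1.778
te_Task 5 = (2 + 4·3 + 10)/6 = 24/6 = 4; σ²_Task 5 = ((10−2)/6)² = 1.778

Forward pass:
ES_Task 1 = 0; EF_Task 1 = 6
ES_Task 2 = 0; EF_Task 2 = 9
ES_Task 3 = 6; EF_Task 3 = 6+8 = 14
ES_Task 4 = max(EF_Task 1=6, EF_Task 2=9) = 9; EF_Task 4 = 9+7 = 16
ES_Task 5 = max(EF_Task 1=6, EF_Task 3=14, EF_Task 4=16) = 16; EF_Task 5 = 16+4 = 20
Expected project duration μ = 20 hours. Critical path: Task 2 → Task 4 → Task 5.

Variance along critical path = 7.111 + 1.778 + 1.778 = 10.667; σ = 3.266 hours.
D = μ + z·σ = 20 + 1.282·3.266 = 24.2 hours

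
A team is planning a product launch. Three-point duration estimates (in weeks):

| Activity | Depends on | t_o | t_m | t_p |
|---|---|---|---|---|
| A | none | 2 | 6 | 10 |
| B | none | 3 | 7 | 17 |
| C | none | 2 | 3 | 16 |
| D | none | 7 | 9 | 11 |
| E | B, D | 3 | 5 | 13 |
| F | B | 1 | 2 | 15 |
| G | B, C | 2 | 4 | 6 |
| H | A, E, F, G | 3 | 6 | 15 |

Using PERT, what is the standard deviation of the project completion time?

2.69 weeks

te_A = (2 + 4·6 + 10)/6 = 36/6 = 6; σ²_A = ((10−2)/6)² = 1.778
te_B = (3 + 4·7 + 17)/6 = 48/6 = 8; σ²_B = ((17−3)/6)² = 5.444
te_C = (2 + 4·3 + 16)/6 = 30/6 = 5; σ²_C = ((16−2)/6)² = 5.444
te_D = (7 + 4·9 + 11)/6 = 54/6 = 9; σ²_D = ((11−7)/6)² = 0.444
te_E = (3 + 4·5 + 13)/6 = 36/6 = 6; σ²_E = ((13−3)/6)² = 2.778
te_F = (1 + 4·2 + 15)/6 = 24/6 = 4; σ²_F = ((15−1)/6)² = 5.444
te_G = (2 + 4·4 + 6)/6 = 24/6 = 4; σ²_G = ((6−2)/6)² = 0.444
te_H = (3 + 4·6 + 15)/6 = 42/6 = 7; σ²_H = ((15−3)/6)² = 4.000

Forward pass:
ES_A = 0; EF_A = 6
ES_B = 0; EF_B = 8
ES_C = 0; EF_C = 5
ES_D = 0; EF_D = 9
ES_E = max(EF_B=8, EF_D=9) = 9; EF_E = 9+6 = 15
ES_F = 8; EF_F = 8+4 = 12
ES_G = max(EF_B=8, EF_C=5) = 8; EF_G = 8+4 = 12
ES_H = max(EF_A=6, EF_E=15, EF_F=12, EF_G=12) = 15; EF_H = 15+7 = 22
Expected project duration μ = 22 weeks. Critical path: D → E → H.

Variance along critical path = 0.444 + 2.778 + 4.000 = 7.222
σ = √7.222 = 2.687 weeks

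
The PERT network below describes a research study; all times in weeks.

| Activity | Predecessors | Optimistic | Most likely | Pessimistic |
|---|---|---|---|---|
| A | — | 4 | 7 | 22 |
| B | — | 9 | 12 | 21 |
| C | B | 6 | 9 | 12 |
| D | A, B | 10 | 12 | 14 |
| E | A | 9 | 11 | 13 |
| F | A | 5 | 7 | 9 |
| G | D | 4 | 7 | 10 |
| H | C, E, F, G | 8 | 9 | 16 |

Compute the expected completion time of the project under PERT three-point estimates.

te_A = (4 + 4·7 + 22)/6 = 54/6 = 9
te_B = (9 + 4·12 + 21)/6 = 78/6 = 13
te_C = (6 + 4·9 + 12)/6 = 54/6 = 9
te_D = (10 + 4·12 + 14)/6 = 72/6 = 12
te_E = (9 + 4·11 + 13)/6 = 66/6 = 11
te_F = (5 + 4·7 + 9)/6 = 42/6 = 7
te_G = (4 + 4·7 + 10)/6 = 42/6 = 7
te_H = (8 + 4·9 + 16)/6 = 60/6 = 10

Forward pass:
ES_A = 0; EF_A = 9
ES_B = 0; EF_B = 13
ES_C = 13; EF_C = 13+9 = 22
ES_D = max(EF_A=9, EF_B=13) = 13; EF_D = 13+12 = 25
ES_E = 9; EF_E = 9+11 = 20
ES_F = 9; EF_F = 9+7 = 16
ES_G = 25; EF_G = 25+7 = 32
ES_H = max(EF_C=22, EF_E=20, EF_F=16, EF_G=32) = 32; EF_H = 32+10 = 42
Expected project duration μ = 42 weeks. Critical path: B → D → G → H.

42 weeks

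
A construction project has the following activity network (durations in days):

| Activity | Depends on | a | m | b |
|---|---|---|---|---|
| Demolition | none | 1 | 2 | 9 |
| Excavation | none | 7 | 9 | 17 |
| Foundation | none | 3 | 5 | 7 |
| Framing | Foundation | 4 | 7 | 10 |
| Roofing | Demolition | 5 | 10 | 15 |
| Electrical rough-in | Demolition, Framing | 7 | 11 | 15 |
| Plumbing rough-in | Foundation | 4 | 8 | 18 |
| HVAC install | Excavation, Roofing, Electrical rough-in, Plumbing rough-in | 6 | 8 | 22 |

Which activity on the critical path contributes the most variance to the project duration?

te_Demolition = (1 + 4·2 + 9)/6 = 18/6 = 3; σ²_Demolition = ((9−1)/6)² = 1.778
te_Excavation = (7 + 4·9 + 17)/6 = 60/6 = 10; σ²_Excavation = ((17−7)/6)² = 2.778
te_Foundation = (3 + 4·5 + 7)/6 = 30/6 = 5; σ²_Foundation = ((7−3)/6)² = 0.444
te_Framing = (4 + 4·7 + 10)/6 = 42/6 = 7; σ²_Framing = ((10−4)/6)² = 1.000
te_Roofing = (5 + 4·10 + 15)/6 = 60/6 = 10; σ²_Roofing = ((15−5)/6)² = 2.778
te_Electrical rough-in = (7 + 4·11 + 15)/6 = 66/6 = 11; σ²_Electrical rough-in = ((15−7)/6)² = 1.778
te_Plumbing rough-in = (4 + 4·8 + 18)/6 = 54/6 = 9; σ²_Plumbing rough-in = ((18−4)/6)² = 5.444
te_HVAC install = (6 + 4·8 + 22)/6 = 60/6 = 10; σ²_HVAC install = ((22−6)/6)² = 7.111

Forward pass:
ES_Demolition = 0; EF_Demolition = 3
ES_Excavation = 0; EF_Excavation = 10
ES_Foundation = 0; EF_Foundation = 5
ES_Framing = 5; EF_Framing = 5+7 = 12
ES_Roofing = 3; EF_Roofing = 3+10 = 13
ES_Electrical rough-in = max(EF_Demolition=3, EF_Framing=12) = 12; EF_Electrical rough-in = 12+11 = 23
ES_Plumbing rough-in = 5; EF_Plumbing rough-in = 5+9 = 14
ES_HVAC install = max(EF_Excavation=10, EF_Roofing=13, EF_Electrical rough-in=23, EF_Plumbing rough-in=14) = 23; EF_HVAC install = 23+10 = 33
Expected project duration μ = 33 days. Critical path: Foundation → Framing → Electrical rough-in → HVAC install.

Variances on critical path: σ²_Foundation=0.444, σ²_Framing=1.000, σ²_Electrical rough-in=1.778, σ²_HVAC install=7.111.
Largest is σ²_HVAC install = 7.111.

HVAC install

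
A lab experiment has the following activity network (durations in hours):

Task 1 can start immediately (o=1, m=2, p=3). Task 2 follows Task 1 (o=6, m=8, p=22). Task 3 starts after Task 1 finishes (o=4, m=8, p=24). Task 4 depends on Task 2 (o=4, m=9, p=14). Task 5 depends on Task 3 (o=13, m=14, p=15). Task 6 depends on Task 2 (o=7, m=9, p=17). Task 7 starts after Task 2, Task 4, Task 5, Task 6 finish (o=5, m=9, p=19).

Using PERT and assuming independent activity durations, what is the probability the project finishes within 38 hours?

0.687

te_Task 1 = (1 + 4·2 + 3)/6 = 12/6 = 2; σ²_Task 1 = ((3−1)/6)² = 0.111
te_Task 2 = (6 + 4·8 + 22)/6 = 60/6 = 10; σ²_Task 2 = ((22−6)/6)² = 7.111
te_Task 3 = (4 + 4·8 + 24)/6 = 60/6 = 10; σ²_Task 3 = ((24−4)/6)² = 11.111
te_Task 4 = (4 + 4·9 + 14)/6 = 54/6 = 9; σ²_Task 4 = ((14−4)/6)² = 2.778
te_Task 5 = (13 + 4·14 + 15)/6 = 84/6 = 14; σ²_Task 5 = ((15−13)/6)² = 0.111
te_Task 6 = (7 + 4·9 + 17)/6 = 60/6 = 10; σ²_Task 6 = ((17−7)/6)² = 2.778
te_Task 7 = (5 + 4·9 + 19)/6 = 60/6 = 10; σ²_Task 7 = ((19−5)/6)² = 5.444

Forward pass:
ES_Task 1 = 0; EF_Task 1 = 2
ES_Task 2 = 2; EF_Task 2 = 2+10 = 12
ES_Task 3 = 2; EF_Task 3 = 2+10 = 12
ES_Task 4 = 12; EF_Task 4 = 12+9 = 21
ES_Task 5 = 12; EF_Task 5 = 12+14 = 26
ES_Task 6 = 12; EF_Task 6 = 12+10 = 22
ES_Task 7 = max(EF_Task 2=12, EF_Task 4=21, EF_Task 5=26, EF_Task 6=22) = 26; EF_Task 7 = 26+10 = 36
Expected project duration μ = 36 hours. Critical path: Task 1 → Task 3 → Task 5 → Task 7.

Variance along critical path = 0.111 + 11.111 + 0.111 + 5.444 = 16.778; σ = √16.778 = 4.096 hours.
Z = (38 − 36) / 4.096 = 0.488
P(T ≤ 38) = Φ(0.488) ≈ 0.687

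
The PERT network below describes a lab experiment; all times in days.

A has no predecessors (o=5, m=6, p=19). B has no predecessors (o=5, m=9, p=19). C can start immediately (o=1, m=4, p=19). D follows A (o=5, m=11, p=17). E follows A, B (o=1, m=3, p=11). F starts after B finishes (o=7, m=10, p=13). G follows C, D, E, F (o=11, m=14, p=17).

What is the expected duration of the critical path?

te_A = (5 + 4·6 + 19)/6 = 48/6 = 8
te_B = (5 + 4·9 + 19)/6 = 60/6 = 10
te_C = (1 + 4·4 + 19)/6 = 36/6 = 6
te_D = (5 + 4·11 + 17)/6 = 66/6 = 11
te_E = (1 + 4·3 + 11)/6 = 24/6 = 4
te_F = (7 + 4·10 + 13)/6 = 60/6 = 10
te_G = (11 + 4·14 + 17)/6 = 84/6 = 14

Forward pass:
ES_A = 0; EF_A = 8
ES_B = 0; EF_B = 10
ES_C = 0; EF_C = 6
ES_D = 8; EF_D = 8+11 = 19
ES_E = max(EF_A=8, EF_B=10) = 10; EF_E = 10+4 = 14
ES_F = 10; EF_F = 10+10 = 20
ES_G = max(EF_C=6, EF_D=19, EF_E=14, EF_F=20) = 20; EF_G = 20+14 = 34
Expected project duration μ = 34 days. Critical path: B → F → G.

34 days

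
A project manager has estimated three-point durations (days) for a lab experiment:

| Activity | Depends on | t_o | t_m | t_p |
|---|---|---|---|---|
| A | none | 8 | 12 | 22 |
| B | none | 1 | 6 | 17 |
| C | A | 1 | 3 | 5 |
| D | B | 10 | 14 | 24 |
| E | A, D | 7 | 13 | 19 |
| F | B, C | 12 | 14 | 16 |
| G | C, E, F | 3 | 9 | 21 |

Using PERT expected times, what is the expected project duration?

45 days

te_A = (8 + 4·12 + 22)/6 = 78/6 = 13
te_B = (1 + 4·6 + 17)/6 = 42/6 = 7
te_C = (1 + 4·3 + 5)/6 = 18/6 = 3
te_D = (10 + 4·14 + 24)/6 = 90/6 = 15
te_E = (7 + 4·13 + 19)/6 = 78/6 = 13
te_F = (12 + 4·14 + 16)/6 = 84/6 = 14
te_G = (3 + 4·9 + 21)/6 = 60/6 = 10

Forward pass:
ES_A = 0; EF_A = 13
ES_B = 0; EF_B = 7
ES_C = 13; EF_C = 13+3 = 16
ES_D = 7; EF_D = 7+15 = 22
ES_E = max(EF_A=13, EF_D=22) = 22; EF_E = 22+13 = 35
ES_F = max(EF_B=7, EF_C=16) = 16; EF_F = 16+14 = 30
ES_G = max(EF_C=16, EF_E=35, EF_F=30) = 35; EF_G = 35+10 = 45
Expected project duration μ = 45 days. Critical path: B → D → E → G.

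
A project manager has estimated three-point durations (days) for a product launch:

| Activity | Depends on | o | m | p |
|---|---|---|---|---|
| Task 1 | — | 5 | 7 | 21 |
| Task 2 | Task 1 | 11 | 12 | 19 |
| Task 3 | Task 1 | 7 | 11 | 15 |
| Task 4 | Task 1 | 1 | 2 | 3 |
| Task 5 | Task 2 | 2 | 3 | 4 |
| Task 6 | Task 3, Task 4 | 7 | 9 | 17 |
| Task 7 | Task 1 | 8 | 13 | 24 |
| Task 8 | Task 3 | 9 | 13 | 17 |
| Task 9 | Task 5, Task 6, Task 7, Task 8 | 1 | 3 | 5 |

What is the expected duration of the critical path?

te_Task 1 = (5 + 4·7 + 21)/6 = 54/6 = 9
te_Task 2 = (11 + 4·12 + 19)/6 = 78/6 = 13
te_Task 3 = (7 + 4·11 + 15)/6 = 66/6 = 11
te_Task 4 = (1 + 4·2 + 3)/6 = 12/6 = 2
te_Task 5 = (2 + 4·3 + 4)/6 = 18/6 = 3
te_Task 6 = (7 + 4·9 + 17)/6 = 60/6 = 10
te_Task 7 = (8 + 4·13 + 24)/6 = 84/6 = 14
te_Task 8 = (9 + 4·13 + 17)/6 = 78/6 = 13
te_Task 9 = (1 + 4·3 + 5)/6 = 18/6 = 3

Forward pass:
ES_Task 1 = 0; EF_Task 1 = 9
ES_Task 2 = 9; EF_Task 2 = 9+13 = 22
ES_Task 3 = 9; EF_Task 3 = 9+11 = 20
ES_Task 4 = 9; EF_Task 4 = 9+2 = 11
ES_Task 5 = 22; EF_Task 5 = 22+3 = 25
ES_Task 6 = max(EF_Task 3=20, EF_Task 4=11) = 20; EF_Task 6 = 20+10 = 30
ES_Task 7 = 9; EF_Task 7 = 9+14 = 23
ES_Task 8 = 20; EF_Task 8 = 20+13 = 33
ES_Task 9 = max(EF_Task 5=25, EF_Task 6=30, EF_Task 7=23, EF_Task 8=33) = 33; EF_Task 9 = 33+3 = 36
Expected project duration μ = 36 days. Critical path: Task 1 → Task 3 → Task 8 → Task 9.

36 days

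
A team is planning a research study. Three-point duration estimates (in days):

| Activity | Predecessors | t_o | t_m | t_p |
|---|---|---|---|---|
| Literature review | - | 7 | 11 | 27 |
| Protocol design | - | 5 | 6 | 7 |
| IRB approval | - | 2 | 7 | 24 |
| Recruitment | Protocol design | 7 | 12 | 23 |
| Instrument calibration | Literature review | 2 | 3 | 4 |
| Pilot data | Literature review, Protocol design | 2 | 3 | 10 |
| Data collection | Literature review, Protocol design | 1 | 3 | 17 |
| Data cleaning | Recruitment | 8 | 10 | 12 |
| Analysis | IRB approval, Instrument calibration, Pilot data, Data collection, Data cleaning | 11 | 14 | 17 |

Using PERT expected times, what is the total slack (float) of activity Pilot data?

te_Literature review = (7 + 4·11 + 27)/6 = 78/6 = 13
te_Protocol design = (5 + 4·6 + 7)/6 = 36/6 = 6
te_IRB approval = (2 + 4·7 + 24)/6 = 54/6 = 9
te_Recruitment = (7 + 4·12 + 23)/6 = 78/6 = 13
te_Instrument calibration = (2 + 4·3 + 4)/6 = 18/6 = 3
te_Pilot data = (2 + 4·3 + 10)/6 = 24/6 = 4
te_Data collection = (1 + 4·3 + 17)/6 = 30/6 = 5
te_Data cleaning = (8 + 4·10 + 12)/6 = 60/6 = 10
te_Analysis = (11 + 4·14 + 17)/6 = 84/6 = 14

Forward pass:
ES_Literature review = 0; EF_Literature review = 13
ES_Protocol design = 0; EF_Protocol design = 6
ES_IRB approval = 0; EF_IRB approval = 9
ES_Recruitment = 6; EF_Recruitment = 6+13 = 19
ES_Instrument calibration = 13; EF_Instrument calibration = 13+3 = 16
ES_Pilot data = max(EF_Literature review=13, EF_Protocol design=6) = 13; EF_Pilot data = 13+4 = 17
ES_Data collection = max(EF_Literature review=13, EF_Protocol design=6) = 13; EF_Data collection = 13+5 = 18
ES_Data cleaning = 19; EF_Data cleaning = 19+10 = 29
ES_Analysis = max(EF_IRB approval=9, EF_Instrument calibration=16, EF_Pilot data=17, EF_Data collection=18, EF_Data cleaning=29) = 29; EF_Analysis = 29+14 = 43
Expected project duration μ = 43 days. Critical path: Protocol design → Recruitment → Data cleaning → Analysis.

Backward pass:
LF_Analysis = 43; LS_Analysis = 43−14 = 29
LF_Data cleaning = LS_Analysis = 29; LS_Data cleaning = 29−10 = 19
LF_Data collection = LS_Analysis = 29; LS_Data collection = 29−5 = 24
LF_Pilot data = LS_Analysis = 29; LS_Pilot data = 29−4 = 25
LF_Instrument calibration = LS_Analysis = 29; LS_Instrument calibration = 29−3 = 26
LF_Recruitment = LS_Data cleaning = 19; LS_Recruitment = 19−13 = 6
LF_IRB approval = LS_Analysis = 29; LS_IRB approval = 29−9 = 20
LF_Protocol design = min(LS_Recruitment=6, LS_Pilot data=25, LS_Data collection=24) = 6; LS_Protocol design = 6−6 = 0
LF_Literature review = min(LS_Instrument calibration=26, LS_Pilot data=25, LS_Data collection=24) = 24; LS_Literature review = 24−13 = 11
Slack_Pilot data = LS_Pilot data − ES_Pilot data = 25 − 13 = 12

12 days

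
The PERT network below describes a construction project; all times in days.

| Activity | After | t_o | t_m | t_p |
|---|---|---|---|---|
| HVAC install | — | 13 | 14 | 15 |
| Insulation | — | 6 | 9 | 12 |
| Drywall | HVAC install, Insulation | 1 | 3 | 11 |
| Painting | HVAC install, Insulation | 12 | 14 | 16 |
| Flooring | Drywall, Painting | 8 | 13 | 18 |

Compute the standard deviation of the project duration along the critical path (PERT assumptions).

1.83 days

te_HVAC install = (13 + 4·14 + 15)/6 = 84/6 = 14; σ²_HVAC install = ((15−13)/6)² = 0.111
te_Insulation = (6 + 4·9 + 12)/6 = 54/6 = 9; σ²_Insulation = ((12−6)/6)² = 1.000
te_Drywall = (1 + 4·3 + 11)/6 = 24/6 = 4; σ²_Drywall = ((11−1)/6)² = 2.778
te_Painting = (12 + 4·14 + 16)/6 = 84/6 = 14; σ²_Painting = ((16−12)/6)² = 0.444
te_Flooring = (8 + 4·13 + 18)/6 = 78/6 = 13; σ²_Flooring = ((18−8)/6)² = 2.778

Forward pass:
ES_HVAC install = 0; EF_HVAC install = 14
ES_Insulation = 0; EF_Insulation = 9
ES_Drywall = max(EF_HVAC install=14, EF_Insulation=9) = 14; EF_Drywall = 14+4 = 18
ES_Painting = max(EF_HVAC install=14, EF_Insulation=9) = 14; EF_Painting = 14+14 = 28
ES_Flooring = max(EF_Drywall=18, EF_Painting=28) = 28; EF_Flooring = 28+13 = 41
Expected project duration μ = 41 days. Critical path: HVAC install → Painting → Flooring.

Variance along critical path = 0.111 + 0.444 + 2.778 = 3.333
σ = √3.333 = 1.826 days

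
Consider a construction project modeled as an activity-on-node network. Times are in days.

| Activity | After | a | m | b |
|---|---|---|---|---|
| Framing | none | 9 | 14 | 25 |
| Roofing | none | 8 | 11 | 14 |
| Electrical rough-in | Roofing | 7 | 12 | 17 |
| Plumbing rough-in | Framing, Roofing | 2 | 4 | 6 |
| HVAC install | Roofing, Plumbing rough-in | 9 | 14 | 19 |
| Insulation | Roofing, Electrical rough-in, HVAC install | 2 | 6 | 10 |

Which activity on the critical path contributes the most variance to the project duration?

Framing

te_Framing = (9 + 4·14 + 25)/6 = 90/6 = 15; σ²_Framing = ((25−9)/6)² = 7.111
te_Roofing = (8 + 4·11 + 14)/6 = 66/6 = 11; σ²_Roofing = ((14−8)/6)² = 1.000
te_Electrical rough-in = (7 + 4·12 + 17)/6 = 72/6 = 12; σ²_Electrical rough-in = ((17−7)/6)² = 2.778
te_Plumbing rough-in = (2 + 4·4 + 6)/6 = 24/6 = 4; σ²_Plumbing rough-in = ((6−2)/6)² = 0.444
te_HVAC install = (9 + 4·14 + 19)/6 = 84/6 = 14; σ²_HVAC install = ((19−9)/6)² = 2.778
te_Insulation = (2 + 4·6 + 10)/6 = 36/6 = 6; σ²_Insulation = ((10−2)/6)² = 1.778

Forward pass:
ES_Framing = 0; EF_Framing = 15
ES_Roofing = 0; EF_Roofing = 11
ES_Electrical rough-in = 11; EF_Electrical rough-in = 11+12 = 23
ES_Plumbing rough-in = max(EF_Framing=15, EF_Roofing=11) = 15; EF_Plumbing rough-in = 15+4 = 19
ES_HVAC install = max(EF_Roofing=11, EF_Plumbing rough-in=19) = 19; EF_HVAC install = 19+14 = 33
ES_Insulation = max(EF_Roofing=11, EF_Electrical rough-in=23, EF_HVAC install=33) = 33; EF_Insulation = 33+6 = 39
Expected project duration μ = 39 days. Critical path: Framing → Plumbing rough-in → HVAC install → Insulation.

Variances on critical path: σ²_Framing=7.111, σ²_Plumbing rough-in=0.444, σ²_HVAC install=2.778, σ²_Insulation=1.778.
Largest is σ²_Framing = 7.111.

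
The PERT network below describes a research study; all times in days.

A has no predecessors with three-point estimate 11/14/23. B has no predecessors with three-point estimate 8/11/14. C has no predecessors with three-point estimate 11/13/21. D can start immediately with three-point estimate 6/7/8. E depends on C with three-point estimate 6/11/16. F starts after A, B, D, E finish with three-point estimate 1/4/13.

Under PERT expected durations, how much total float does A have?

te_A = (11 + 4·14 + 23)/6 = 90/6 = 15
te_B = (8 + 4·11 + 14)/6 = 66/6 = 11
te_C = (11 + 4·13 + 21)/6 = 84/6 = 14
te_D = (6 + 4·7 + 8)/6 = 42/6 = 7
te_E = (6 + 4·11 + 16)/6 = 66/6 = 11
te_F = (1 + 4·4 + 13)/6 = 30/6 = 5

Forward pass:
ES_A = 0; EF_A = 15
ES_B = 0; EF_B = 11
ES_C = 0; EF_C = 14
ES_D = 0; EF_D = 7
ES_E = 14; EF_E = 14+11 = 25
ES_F = max(EF_A=15, EF_B=11, EF_D=7, EF_E=25) = 25; EF_F = 25+5 = 30
Expected project duration μ = 30 days. Critical path: C → E → F.

Backward pass:
LF_F = 30; LS_F = 30−5 = 25
LF_E = LS_F = 25; LS_E = 25−11 = 14
LF_D = LS_F = 25; LS_D = 25−7 = 18
LF_C = LS_E = 14; LS_C = 14−14 = 0
LF_B = LS_F = 25; LS_B = 25−11 = 14
LF_A = LS_F = 25; LS_A = 25−15 = 10
Slack_A = LS_A − ES_A = 10 − 0 = 10

10 days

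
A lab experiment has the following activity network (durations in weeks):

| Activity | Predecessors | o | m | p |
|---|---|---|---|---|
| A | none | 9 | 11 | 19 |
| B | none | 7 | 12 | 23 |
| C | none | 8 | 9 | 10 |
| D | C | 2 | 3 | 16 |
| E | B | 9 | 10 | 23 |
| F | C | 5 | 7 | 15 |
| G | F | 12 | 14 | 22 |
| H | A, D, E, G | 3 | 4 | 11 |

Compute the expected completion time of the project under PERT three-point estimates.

37 weeks

te_A = (9 + 4·11 + 19)/6 = 72/6 = 12
te_B = (7 + 4·12 + 23)/6 = 78/6 = 13
te_C = (8 + 4·9 + 10)/6 = 54/6 = 9
te_D = (2 + 4·3 + 16)/6 = 30/6 = 5
te_E = (9 + 4·10 + 23)/6 = 72/6 = 12
te_F = (5 + 4·7 + 15)/6 = 48/6 = 8
te_G = (12 + 4·14 + 22)/6 = 90/6 = 15
te_H = (3 + 4·4 + 11)/6 = 30/6 = 5

Forward pass:
ES_A = 0; EF_A = 12
ES_B = 0; EF_B = 13
ES_C = 0; EF_C = 9
ES_D = 9; EF_D = 9+5 = 14
ES_E = 13; EF_E = 13+12 = 25
ES_F = 9; EF_F = 9+8 = 17
ES_G = 17; EF_G = 17+15 = 32
ES_H = max(EF_A=12, EF_D=14, EF_E=25, EF_G=32) = 32; EF_H = 32+5 = 37
Expected project duration μ = 37 weeks. Critical path: C → F → G → H.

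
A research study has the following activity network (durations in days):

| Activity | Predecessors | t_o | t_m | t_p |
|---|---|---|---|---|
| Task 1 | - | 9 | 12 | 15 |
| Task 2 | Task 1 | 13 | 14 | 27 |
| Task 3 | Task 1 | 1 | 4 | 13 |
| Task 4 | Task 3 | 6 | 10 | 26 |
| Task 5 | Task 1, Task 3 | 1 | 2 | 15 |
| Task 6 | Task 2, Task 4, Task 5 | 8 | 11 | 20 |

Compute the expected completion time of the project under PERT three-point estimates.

41 days

te_Task 1 = (9 + 4·12 + 15)/6 = 72/6 = 12
te_Task 2 = (13 + 4·14 + 27)/6 = 96/6 = 16
te_Task 3 = (1 + 4·4 + 13)/6 = 30/6 = 5
te_Task 4 = (6 + 4·10 + 26)/6 = 72/6 = 12
te_Task 5 = (1 + 4·2 + 15)/6 = 24/6 = 4
te_Task 6 = (8 + 4·11 + 20)/6 = 72/6 = 12

Forward pass:
ES_Task 1 = 0; EF_Task 1 = 12
ES_Task 2 = 12; EF_Task 2 = 12+16 = 28
ES_Task 3 = 12; EF_Task 3 = 12+5 = 17
ES_Task 4 = 17; EF_Task 4 = 17+12 = 29
ES_Task 5 = max(EF_Task 1=12, EF_Task 3=17) = 17; EF_Task 5 = 17+4 = 21
ES_Task 6 = max(EF_Task 2=28, EF_Task 4=29, EF_Task 5=21) = 29; EF_Task 6 = 29+12 = 41
Expected project duration μ = 41 days. Critical path: Task 1 → Task 3 → Task 4 → Task 6.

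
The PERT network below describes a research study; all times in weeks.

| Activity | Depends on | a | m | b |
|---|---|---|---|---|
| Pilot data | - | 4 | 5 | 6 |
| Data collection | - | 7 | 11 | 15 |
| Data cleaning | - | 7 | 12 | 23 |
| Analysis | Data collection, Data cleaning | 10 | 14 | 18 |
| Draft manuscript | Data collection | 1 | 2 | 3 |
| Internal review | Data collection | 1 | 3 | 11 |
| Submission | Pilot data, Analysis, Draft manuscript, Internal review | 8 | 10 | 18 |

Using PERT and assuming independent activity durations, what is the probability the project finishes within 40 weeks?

te_Pilot data = (4 + 4·5 + 6)/6 = 30/6 = 5; σ²_Pilot data = ((6−4)/6)² = 0.111
te_Data collection = (7 + 4·11 + 15)/6 = 66/6 = 11; σ²_Data collection = ((15−7)/6)² = 1.778
te_Data cleaning = (7 + 4·12 + 23)/6 = 78/6 = 13; σ²_Data cleaning = ((23−7)/6)² = 7.111
te_Analysis = (10 + 4·14 + 18)/6 = 84/6 = 14; σ²_Analysis = ((18−10)/6)² = 1.778
te_Draft manuscript = (1 + 4·2 + 3)/6 = 12/6 = 2; σ²_Draft manuscript = ((3−1)/6)² = 0.111
te_Internal review = (1 + 4·3 + 11)/6 = 24/6 = 4; σ²_Internal review = ((11−1)/6)² = 2.778
te_Submission = (8 + 4·10 + 18)/6 = 66/6 = 11; σ²_Submission = ((18−8)/6)² = 2.778

Forward pass:
ES_Pilot data = 0; EF_Pilot data = 5
ES_Data collection = 0; EF_Data collection = 11
ES_Data cleaning = 0; EF_Data cleaning = 13
ES_Analysis = max(EF_Data collection=11, EF_Data cleaning=13) = 13; EF_Analysis = 13+14 = 27
ES_Draft manuscript = 11; EF_Draft manuscript = 11+2 = 13
ES_Internal review = 11; EF_Internal review = 11+4 = 15
ES_Submission = max(EF_Pilot data=5, EF_Analysis=27, EF_Draft manuscript=13, EF_Internal review=15) = 27; EF_Submission = 27+11 = 38
Expected project duration μ = 38 weeks. Critical path: Data cleaning → Analysis → Submission.

Variance along critical path = 7.111 + 1.778 + 2.778 = 11.667; σ = √11.667 = 3.416 weeks.
Z = (40 − 38) / 3.416 = 0.586
P(T ≤ 40) = Φ(0.586) ≈ 0.721

0.721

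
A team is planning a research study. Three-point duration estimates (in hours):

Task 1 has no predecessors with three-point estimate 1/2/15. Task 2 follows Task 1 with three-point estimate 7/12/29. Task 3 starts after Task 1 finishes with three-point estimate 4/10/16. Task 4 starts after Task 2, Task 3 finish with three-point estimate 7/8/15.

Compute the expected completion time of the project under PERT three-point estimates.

27 hours

te_Task 1 = (1 + 4·2 + 15)/6 = 24/6 = 4
te_Task 2 = (7 + 4·12 + 29)/6 = 84/6 = 14
te_Task 3 = (4 + 4·10 + 16)/6 = 60/6 = 10
te_Task 4 = (7 + 4·8 + 15)/6 = 54/6 = 9

Forward pass:
ES_Task 1 = 0; EF_Task 1 = 4
ES_Task 2 = 4; EF_Task 2 = 4+14 = 18
ES_Task 3 = 4; EF_Task 3 = 4+10 = 14
ES_Task 4 = max(EF_Task 2=18, EF_Task 3=14) = 18; EF_Task 4 = 18+9 = 27
Expected project duration μ = 27 hours. Critical path: Task 1 → Task 2 → Task 4.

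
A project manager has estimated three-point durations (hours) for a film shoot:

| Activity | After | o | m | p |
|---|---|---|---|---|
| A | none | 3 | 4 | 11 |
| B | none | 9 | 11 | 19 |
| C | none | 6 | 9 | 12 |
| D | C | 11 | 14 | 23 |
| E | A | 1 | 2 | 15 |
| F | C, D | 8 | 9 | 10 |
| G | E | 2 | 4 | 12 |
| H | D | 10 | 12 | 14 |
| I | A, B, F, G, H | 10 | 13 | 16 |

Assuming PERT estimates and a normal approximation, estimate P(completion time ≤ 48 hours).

0.347

te_A = (3 + 4·4 + 11)/6 = 30/6 = 5; σ²_A = ((11−3)/6)² = 1.778
te_B = (9 + 4·11 + 19)/6 = 72/6 = 12; σ²_B = ((19−9)/6)² = 2.778
te_C = (6 + 4·9 + 12)/6 = 54/6 = 9; σ²_C = ((12−6)/6)² = 1.000
te_D = (11 + 4·14 + 23)/6 = 90/6 = 15; σ²_D = ((23−11)/6)² = 4.000
te_E = (1 + 4·2 + 15)/6 = 24/6 = 4; σ²_E = ((15−1)/6)² = 5.444
te_F = (8 + 4·9 + 10)/6 = 54/6 = 9; σ²_F = ((10−8)/6)² = 0.111
te_G = (2 + 4·4 + 12)/6 = 30/6 = 5; σ²_G = ((12−2)/6)² = 2.778
te_H = (10 + 4·12 + 14)/6 = 72/6 = 12; σ²_H = ((14−10)/6)² = 0.444
te_I = (10 + 4·13 + 16)/6 = 78/6 = 13; σ²_I = ((16−10)/6)² = 1.000

Forward pass:
ES_A = 0; EF_A = 5
ES_B = 0; EF_B = 12
ES_C = 0; EF_C = 9
ES_D = 9; EF_D = 9+15 = 24
ES_E = 5; EF_E = 5+4 = 9
ES_F = max(EF_C=9, EF_D=24) = 24; EF_F = 24+9 = 33
ES_G = 9; EF_G = 9+5 = 14
ES_H = 24; EF_H = 24+12 = 36
ES_I = max(EF_A=5, EF_B=12, EF_F=33, EF_G=14, EF_H=36) = 36; EF_I = 36+13 = 49
Expected project duration μ = 49 hours. Critical path: C → D → H → I.

Variance along critical path = 1.000 + 4.000 + 0.444 + 1.000 = 6.444; σ = √6.444 = 2.539 hours.
Z = (48 − 49) / 2.539 = -0.394
P(T ≤ 48) = Φ(-0.394) ≈ 0.347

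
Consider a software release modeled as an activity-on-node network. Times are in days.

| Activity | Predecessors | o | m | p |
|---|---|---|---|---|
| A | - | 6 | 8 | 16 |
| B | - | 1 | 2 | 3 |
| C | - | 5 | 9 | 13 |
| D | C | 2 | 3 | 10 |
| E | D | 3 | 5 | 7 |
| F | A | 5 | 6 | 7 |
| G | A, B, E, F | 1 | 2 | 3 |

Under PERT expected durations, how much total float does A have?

te_A = (6 + 4·8 + 16)/6 = 54/6 = 9
te_B = (1 + 4·2 + 3)/6 = 12/6 = 2
te_C = (5 + 4·9 + 13)/6 = 54/6 = 9
te_D = (2 + 4·3 + 10)/6 = 24/6 = 4
te_E = (3 + 4·5 + 7)/6 = 30/6 = 5
te_F = (5 + 4·6 + 7)/6 = 36/6 = 6
te_G = (1 + 4·2 + 3)/6 = 12/6 = 2

Forward pass:
ES_A = 0; EF_A = 9
ES_B = 0; EF_B = 2
ES_C = 0; EF_C = 9
ES_D = 9; EF_D = 9+4 = 13
ES_E = 13; EF_E = 13+5 = 18
ES_F = 9; EF_F = 9+6 = 15
ES_G = max(EF_A=9, EF_B=2, EF_E=18, EF_F=15) = 18; EF_G = 18+2 = 20
Expected project duration μ = 20 days. Critical path: C → D → E → G.

Backward pass:
LF_G = 20; LS_G = 20−2 = 18
LF_F = LS_G = 18; LS_F = 18−6 = 12
LF_E = LS_G = 18; LS_E = 18−5 = 13
LF_D = LS_E = 13; LS_D = 13−4 = 9
LF_C = LS_D = 9; LS_C = 9−9 = 0
LF_B = LS_G = 18; LS_B = 18−2 = 16
LF_A = min(LS_F=12, LS_G=18) = 12; LS_A = 12−9 = 3
Slack_A = LS_A − ES_A = 3 − 0 = 3

3 days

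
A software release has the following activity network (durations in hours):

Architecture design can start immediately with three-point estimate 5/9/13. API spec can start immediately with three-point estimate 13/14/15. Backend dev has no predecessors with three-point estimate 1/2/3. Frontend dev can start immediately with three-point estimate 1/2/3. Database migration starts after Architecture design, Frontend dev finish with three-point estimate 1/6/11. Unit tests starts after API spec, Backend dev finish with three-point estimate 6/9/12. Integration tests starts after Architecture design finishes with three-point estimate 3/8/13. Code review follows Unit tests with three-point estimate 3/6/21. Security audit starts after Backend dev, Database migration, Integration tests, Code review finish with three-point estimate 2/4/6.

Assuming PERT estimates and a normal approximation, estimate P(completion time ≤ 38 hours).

0.822

te_Architecture design = (5 + 4·9 + 13)/6 = 54/6 = 9; σ²_Architecture design = ((13−5)/6)² = 1.778
te_API spec = (13 + 4·14 + 15)/6 = 84/6 = 14; σ²_API spec = ((15−13)/6)² = 0.111
te_Backend dev = (1 + 4·2 + 3)/6 = 12/6 = 2; σ²_Backend dev = ((3−1)/6)² = 0.111
te_Frontend dev = (1 + 4·2 + 3)/6 = 12/6 = 2; σ²_Frontend dev = ((3−1)/6)² = 0.111
te_Database migration = (1 + 4·6 + 11)/6 = 36/6 = 6; σ²_Database migration = ((11−1)/6)² = 2.778
te_Unit tests = (6 + 4·9 + 12)/6 = 54/6 = 9; σ²_Unit tests = ((12−6)/6)² = 1.000
te_Integration tests = (3 + 4·8 + 13)/6 = 48/6 = 8; σ²_Integration tests = ((13−3)/6)² = 2.778
te_Code review = (3 + 4·6 + 21)/6 = 48/6 = 8; σ²_Code review = ((21−3)/6)² = 9.000
te_Security audit = (2 + 4·4 + 6)/6 = 24/6 = 4; σ²_Security audit = ((6−2)/6)² = 0.444

Forward pass:
ES_Architecture design = 0; EF_Architecture design = 9
ES_API spec = 0; EF_API spec = 14
ES_Backend dev = 0; EF_Backend dev = 2
ES_Frontend dev = 0; EF_Frontend dev = 2
ES_Database migration = max(EF_Architecture design=9, EF_Frontend dev=2) = 9; EF_Database migration = 9+6 = 15
ES_Unit tests = max(EF_API spec=14, EF_Backend dev=2) = 14; EF_Unit tests = 14+9 = 23
ES_Integration tests = 9; EF_Integration tests = 9+8 = 17
ES_Code review = 23; EF_Code review = 23+8 = 31
ES_Security audit = max(EF_Backend dev=2, EF_Database migration=15, EF_Integration tests=17, EF_Code review=31) = 31; EF_Security audit = 31+4 = 35
Expected project duration μ = 35 hours. Critical path: API spec → Unit tests → Code review → Security audit.

Variance along critical path = 0.111 + 1.000 + 9.000 + 0.444 = 10.556; σ = √10.556 = 3.249 hours.
Z = (38 − 35) / 3.249 = 0.923
P(T ≤ 38) = Φ(0.923) ≈ 0.822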